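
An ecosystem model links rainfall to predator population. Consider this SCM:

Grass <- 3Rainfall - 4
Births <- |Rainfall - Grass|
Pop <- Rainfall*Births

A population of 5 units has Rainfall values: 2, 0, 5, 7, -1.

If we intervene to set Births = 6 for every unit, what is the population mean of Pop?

15.6

The intervention sets Births=6 in all 5 units regardless of Rainfall. Recomputing Pop per unit gives 12, 0, 30, 42, -6; average 15.6.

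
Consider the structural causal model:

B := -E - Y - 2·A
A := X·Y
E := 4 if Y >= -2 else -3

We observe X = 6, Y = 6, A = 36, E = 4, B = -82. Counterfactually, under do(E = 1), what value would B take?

-79

Intervening sets E = 1 and removes its equation (E := 4 if Y >= -2 else -3).
A = X·Y  [with X=6, Y=6]  = 36
B = -E - Y - 2·A  [with E=1, Y=6, A=36]  = -79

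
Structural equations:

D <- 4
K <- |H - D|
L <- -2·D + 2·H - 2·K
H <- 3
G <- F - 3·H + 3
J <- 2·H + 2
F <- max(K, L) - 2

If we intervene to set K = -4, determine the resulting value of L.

6

do(K=-4) replaces the equation K <- |H - D| with the constant K = -4.
L = -2·D + 2·H - 2·K  [with D=4, H=3, K=-4]  = 6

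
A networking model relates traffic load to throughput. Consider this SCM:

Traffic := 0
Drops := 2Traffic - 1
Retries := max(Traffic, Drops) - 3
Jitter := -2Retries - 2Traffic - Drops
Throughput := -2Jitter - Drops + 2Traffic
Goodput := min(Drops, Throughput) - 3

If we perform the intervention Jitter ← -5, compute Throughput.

11

Intervening sets Jitter = -5 and removes its equation (Jitter := -2Retries - 2Traffic - Drops).
Drops = 2Traffic - 1  [with Traffic=0]  = -1
Throughput = -2Jitter - Drops + 2Traffic  [with Jitter=-5, Drops=-1, Traffic=0]  = 11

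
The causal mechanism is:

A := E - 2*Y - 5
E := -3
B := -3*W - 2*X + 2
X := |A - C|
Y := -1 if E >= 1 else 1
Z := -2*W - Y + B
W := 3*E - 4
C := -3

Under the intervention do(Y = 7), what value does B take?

The intervention breaks the incoming arrows to Y: Y := -1 if E >= 1 else 1 no longer applies, and Y = 7.
A = E - 2*Y - 5  [with E=-3, Y=7]  = -22
X = |A - C|  [with A=-22, C=-3]  = 19
W = 3*E - 4  [with E=-3]  = -13
B = -3*W - 2*X + 2  [with W=-13, X=19]  = 3

3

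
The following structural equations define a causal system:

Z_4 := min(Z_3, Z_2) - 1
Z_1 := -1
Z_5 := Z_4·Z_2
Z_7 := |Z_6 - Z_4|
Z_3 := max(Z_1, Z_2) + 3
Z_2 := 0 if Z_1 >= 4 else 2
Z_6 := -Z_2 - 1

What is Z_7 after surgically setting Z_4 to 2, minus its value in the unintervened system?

The intervention breaks the incoming arrows to Z_4: Z_4 := min(Z_3, Z_2) - 1 no longer applies, and Z_4 = 2.
Z_2 = 0 if Z_1 >= 4 else 2  [with Z_1=-1]  = 2
Z_6 = -Z_2 - 1  [with Z_2=2]  = -3
Z_7 = |Z_6 - Z_4|  [with Z_6=-3, Z_4=2]  = 5
Without intervention: Z_2 = 0 if Z_1 >= 4 else 2  [with Z_1=-1]  = 2; Z_3 = max(Z_1, Z_2) + 3  [with Z_1=-1, Z_2=2]  = 5; Z_4 = min(Z_3, Z_2) - 1  [with Z_3=5, Z_2=2]  = 1; Z_6 = -Z_2 - 1  [with Z_2=2]  = -3; Z_7 = |Z_6 - Z_4|  [with Z_6=-3, Z_4=1]  = 4.
Change = 5 − 4 = 1.

1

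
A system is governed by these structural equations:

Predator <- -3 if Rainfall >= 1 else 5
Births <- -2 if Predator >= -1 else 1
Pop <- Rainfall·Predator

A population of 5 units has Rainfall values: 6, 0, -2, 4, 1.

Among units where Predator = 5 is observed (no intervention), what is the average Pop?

Conditioning on Predator=5 selects the 2 unit(s) with Rainfall ∈ {0, -2}. Their Pop values: 0, -10. Mean = -5.

-5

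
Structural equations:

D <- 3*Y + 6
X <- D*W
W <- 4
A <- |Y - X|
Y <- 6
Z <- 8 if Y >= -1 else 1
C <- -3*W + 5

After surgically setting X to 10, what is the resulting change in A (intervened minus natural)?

Under do(X=10), the mechanism X <- D*W is discarded; X is fixed at 10.
A = |Y - X|  [with Y=6, X=10]  = 4
Without intervention: D = 3*Y + 6  [with Y=6]  = 24; X = D*W  [with D=24, W=4]  = 96; A = |Y - X|  [with Y=6, X=96]  = 90.
Change = 4 − 90 = -86.

-86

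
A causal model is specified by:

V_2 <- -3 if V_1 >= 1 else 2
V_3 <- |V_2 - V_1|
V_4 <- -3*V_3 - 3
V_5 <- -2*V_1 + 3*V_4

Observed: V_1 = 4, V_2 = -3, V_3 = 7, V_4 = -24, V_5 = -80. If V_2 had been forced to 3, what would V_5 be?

do(V_2=3) replaces the equation V_2 <- -3 if V_1 >= 1 else 2 with the constant V_2 = 3.
V_3 = |V_2 - V_1|  [with V_2=3, V_1=4]  = 1
V_4 = -3*V_3 - 3  [with V_3=1]  = -6
V_5 = -2*V_1 + 3*V_4  [with V_1=4, V_4=-6]  = -26

-26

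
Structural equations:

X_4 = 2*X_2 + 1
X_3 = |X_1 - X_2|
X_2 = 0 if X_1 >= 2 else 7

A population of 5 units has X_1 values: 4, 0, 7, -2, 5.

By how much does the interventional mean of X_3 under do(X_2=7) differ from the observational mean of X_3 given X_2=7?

The intervention sets X_2=7 in all 5 units regardless of X_1. Recomputing X_3 per unit gives 3, 7, 0, 9, 2; average 4.2.
E[X_3|X_2=7] averages over only the 2 units with X_2=7 (X_1 = 0, -2): X_3 = 7, 9, mean 8.
Difference = 4.2 − 8 = -3.8.

-3.8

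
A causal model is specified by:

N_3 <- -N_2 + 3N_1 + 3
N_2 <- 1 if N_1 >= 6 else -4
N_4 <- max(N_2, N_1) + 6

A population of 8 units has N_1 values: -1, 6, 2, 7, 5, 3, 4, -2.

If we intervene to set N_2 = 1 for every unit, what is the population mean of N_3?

11

Under do(N_2=1), N_2's equation is replaced by N_2=1 for every unit. Per-unit N_3: -1, 20, 8, 23, 17, 11, 14, -4. Mean = 11.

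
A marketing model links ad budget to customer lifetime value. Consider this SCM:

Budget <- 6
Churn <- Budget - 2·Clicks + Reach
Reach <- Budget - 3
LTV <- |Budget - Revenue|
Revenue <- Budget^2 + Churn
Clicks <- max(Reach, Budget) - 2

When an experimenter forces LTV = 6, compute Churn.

1

do(LTV=6) replaces the equation LTV <- |Budget - Revenue| with the constant LTV = 6.
No directed path runs from LTV to Churn, so Churn keeps its natural value.
Reach = Budget - 3  [with Budget=6]  = 3
Clicks = max(Reach, Budget) - 2  [with Reach=3, Budget=6]  = 4
Churn = Budget - 2·Clicks + Reach  [with Budget=6, Clicks=4, Reach=3]  = 1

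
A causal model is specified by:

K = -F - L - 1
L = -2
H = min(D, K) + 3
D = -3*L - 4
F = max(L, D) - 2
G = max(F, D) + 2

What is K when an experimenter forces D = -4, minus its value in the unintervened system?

Under do(D=-4), the mechanism D = -3*L - 4 is discarded; D is fixed at -4.
F = max(L, D) - 2  [with L=-2, D=-4]  = -4
K = -F - L - 1  [with F=-4, L=-2]  = 5
Without intervention: D = -3*L - 4  [with L=-2]  = 2; F = max(L, D) - 2  [with L=-2, D=2]  = 0; K = -F - L - 1  [with F=0, L=-2]  = 1.
Change = 5 − 1 = 4.

4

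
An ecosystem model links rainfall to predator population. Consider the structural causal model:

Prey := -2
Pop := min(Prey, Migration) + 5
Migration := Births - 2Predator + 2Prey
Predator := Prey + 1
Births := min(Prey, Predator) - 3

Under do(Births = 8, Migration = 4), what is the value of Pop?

3

Setting Births = 8, Migration = 4 by intervention discards those variables' equations.
Pop = min(Prey, Migration) + 5  [with Prey=-2, Migration=4]  = 3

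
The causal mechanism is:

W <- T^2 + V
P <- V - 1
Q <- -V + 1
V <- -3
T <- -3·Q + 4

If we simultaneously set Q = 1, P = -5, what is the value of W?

Setting Q = 1, P = -5 by intervention discards those variables' equations.
T = -3·Q + 4  [with Q=1]  = 1
W = T^2 + V  [with T=1, V=-3]  = -2

-2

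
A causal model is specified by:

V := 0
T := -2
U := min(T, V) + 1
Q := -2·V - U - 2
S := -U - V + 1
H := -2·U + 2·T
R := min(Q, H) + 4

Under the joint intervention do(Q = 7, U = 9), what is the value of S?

-8

The joint intervention fixes Q = 7, U = 9, removing each variable's own equation.
S = -U - V + 1  [with U=9, V=0]  = -8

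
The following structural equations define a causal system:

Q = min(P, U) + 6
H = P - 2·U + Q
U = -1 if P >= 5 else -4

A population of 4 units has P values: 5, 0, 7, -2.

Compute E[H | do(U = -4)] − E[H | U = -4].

3.5

Every unit gets U=-4 under the intervention. H values become 15, 10, 17, 8; E[H|do(U=-4)] = 12.5.
E[H|U=-4] averages over only the 2 units with U=-4 (P = 0, -2): H = 10, 8, mean 9.
Difference = 12.5 − 9 = 3.5.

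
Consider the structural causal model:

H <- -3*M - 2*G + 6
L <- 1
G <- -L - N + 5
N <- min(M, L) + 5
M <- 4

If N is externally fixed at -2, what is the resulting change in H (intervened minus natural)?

-16

do(N=-2) replaces the equation N <- min(M, L) + 5 with the constant N = -2.
G = -L - N + 5  [with L=1, N=-2]  = 6
H = -3*M - 2*G + 6  [with M=4, G=6]  = -18
Without intervention: N = min(M, L) + 5  [with M=4, L=1]  = 6; G = -L - N + 5  [with L=1, N=6]  = -2; H = -3*M - 2*G + 6  [with M=4, G=-2]  = -2.
Change = -18 − (-2) = -16.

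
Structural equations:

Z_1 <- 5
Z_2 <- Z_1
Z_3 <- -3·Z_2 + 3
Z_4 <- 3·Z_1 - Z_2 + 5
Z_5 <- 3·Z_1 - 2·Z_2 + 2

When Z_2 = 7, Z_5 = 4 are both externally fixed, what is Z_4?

13

The joint intervention fixes Z_2 = 7, Z_5 = 4, removing each variable's own equation.
Z_4 = 3·Z_1 - Z_2 + 5  [with Z_1=5, Z_2=7]  = 13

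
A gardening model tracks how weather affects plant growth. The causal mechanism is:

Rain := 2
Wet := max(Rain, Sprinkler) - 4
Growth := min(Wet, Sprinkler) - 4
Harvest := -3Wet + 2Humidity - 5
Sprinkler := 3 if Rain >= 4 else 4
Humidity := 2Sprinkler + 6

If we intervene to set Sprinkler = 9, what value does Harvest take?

28

Under do(Sprinkler=9), the mechanism Sprinkler := 3 if Rain >= 4 else 4 is discarded; Sprinkler is fixed at 9.
Wet = max(Rain, Sprinkler) - 4  [with Rain=2, Sprinkler=9]  = 5
Humidity = 2Sprinkler + 6  [with Sprinkler=9]  = 24
Harvest = -3Wet + 2Humidity - 5  [with Wet=5, Humidity=24]  = 28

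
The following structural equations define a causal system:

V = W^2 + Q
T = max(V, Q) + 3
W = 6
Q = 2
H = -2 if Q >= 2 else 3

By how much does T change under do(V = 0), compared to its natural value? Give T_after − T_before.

-36

The intervention breaks the incoming arrows to V: V = W^2 + Q no longer applies, and V = 0.
T = max(V, Q) + 3  [with V=0, Q=2]  = 5
Without intervention: V = W^2 + Q  [with W=6, Q=2]  = 38; T = max(V, Q) + 3  [with V=38, Q=2]  = 41.
Change = 5 − 41 = -36.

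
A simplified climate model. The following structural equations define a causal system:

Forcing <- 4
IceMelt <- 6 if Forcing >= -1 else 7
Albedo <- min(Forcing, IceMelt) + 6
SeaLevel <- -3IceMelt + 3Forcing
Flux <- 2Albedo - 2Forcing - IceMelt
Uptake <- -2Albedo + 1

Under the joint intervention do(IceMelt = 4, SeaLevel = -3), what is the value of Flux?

8

Setting IceMelt = 4, SeaLevel = -3 by intervention discards those variables' equations.
Albedo = min(Forcing, IceMelt) + 6  [with Forcing=4, IceMelt=4]  = 10
Flux = 2Albedo - 2Forcing - IceMelt  [with Albedo=10, Forcing=4, IceMelt=4]  = 8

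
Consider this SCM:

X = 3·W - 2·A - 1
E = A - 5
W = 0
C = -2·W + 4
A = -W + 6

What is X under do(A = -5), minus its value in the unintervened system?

22

The intervention breaks the incoming arrows to A: A = -W + 6 no longer applies, and A = -5.
X = 3·W - 2·A - 1  [with W=0, A=-5]  = 9
Without intervention: A = -W + 6  [with W=0]  = 6; X = 3·W - 2·A - 1  [with W=0, A=6]  = -13.
Change = 9 − (-13) = 22.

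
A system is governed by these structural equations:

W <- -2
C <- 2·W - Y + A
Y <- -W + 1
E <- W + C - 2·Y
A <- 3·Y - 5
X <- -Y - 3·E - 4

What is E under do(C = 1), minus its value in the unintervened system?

Intervening sets C = 1 and removes its equation (C <- 2·W - Y + A).
Y = -W + 1  [with W=-2]  = 3
E = W + C - 2·Y  [with W=-2, C=1, Y=3]  = -7
Without intervention: Y = -W + 1  [with W=-2]  = 3; A = 3·Y - 5  [with Y=3]  = 4; C = 2·W - Y + A  [with W=-2, Y=3, A=4]  = -3; E = W + C - 2·Y  [with W=-2, C=-3, Y=3]  = -11.
Change = -7 − (-11) = 4.

4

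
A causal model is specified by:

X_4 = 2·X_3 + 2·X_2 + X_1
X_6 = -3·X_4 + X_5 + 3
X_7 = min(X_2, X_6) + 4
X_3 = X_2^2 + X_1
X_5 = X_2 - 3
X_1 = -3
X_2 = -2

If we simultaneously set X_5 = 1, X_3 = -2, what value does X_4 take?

Under do(X_5 = 1, X_3 = -2), each intervened variable's structural equation is replaced by its fixed value.
X_4 = 2·X_3 + 2·X_2 + X_1  [with X_3=-2, X_2=-2, X_1=-3]  = -11

-11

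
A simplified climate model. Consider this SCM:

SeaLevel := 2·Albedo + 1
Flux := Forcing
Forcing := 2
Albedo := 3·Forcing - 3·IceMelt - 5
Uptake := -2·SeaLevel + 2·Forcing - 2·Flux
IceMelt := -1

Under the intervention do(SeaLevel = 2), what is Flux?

Intervening sets SeaLevel = 2 and removes its equation (SeaLevel := 2·Albedo + 1).
No directed path runs from SeaLevel to Flux, so Flux keeps its natural value.
Flux = Forcing  [with Forcing=2]  = 2

2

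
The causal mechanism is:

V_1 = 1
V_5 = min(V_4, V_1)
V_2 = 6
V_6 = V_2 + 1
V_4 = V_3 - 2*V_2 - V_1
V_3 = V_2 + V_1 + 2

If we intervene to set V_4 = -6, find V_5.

Intervening sets V_4 = -6 and removes its equation (V_4 = V_3 - 2*V_2 - V_1).
V_5 = min(V_4, V_1)  [with V_4=-6, V_1=1]  = -6

-6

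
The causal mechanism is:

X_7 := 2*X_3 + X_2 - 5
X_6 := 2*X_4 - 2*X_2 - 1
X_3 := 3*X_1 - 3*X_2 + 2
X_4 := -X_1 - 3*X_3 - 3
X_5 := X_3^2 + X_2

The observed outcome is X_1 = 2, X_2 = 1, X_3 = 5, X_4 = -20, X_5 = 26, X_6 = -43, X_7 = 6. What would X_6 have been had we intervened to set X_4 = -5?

-13

Under do(X_4=-5), the mechanism X_4 := -X_1 - 3*X_3 - 3 is discarded; X_4 is fixed at -5.
X_6 = 2*X_4 - 2*X_2 - 1  [with X_4=-5, X_2=1]  = -13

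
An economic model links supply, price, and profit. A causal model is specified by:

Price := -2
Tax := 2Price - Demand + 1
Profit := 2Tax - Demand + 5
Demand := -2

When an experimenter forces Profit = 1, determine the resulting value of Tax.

-1

Under do(Profit=1), the mechanism Profit := 2Tax - Demand + 5 is discarded; Profit is fixed at 1.
Since Tax is not a descendant of the intervened variable, it is unaffected.
Tax = 2Price - Demand + 1  [with Price=-2, Demand=-2]  = -1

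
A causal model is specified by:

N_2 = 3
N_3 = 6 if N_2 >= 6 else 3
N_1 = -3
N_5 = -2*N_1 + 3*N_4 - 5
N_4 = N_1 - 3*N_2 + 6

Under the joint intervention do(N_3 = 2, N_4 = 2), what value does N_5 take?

7

Setting N_3 = 2, N_4 = 2 by intervention discards those variables' equations.
N_5 = -2*N_1 + 3*N_4 - 5  [with N_1=-3, N_4=2]  = 7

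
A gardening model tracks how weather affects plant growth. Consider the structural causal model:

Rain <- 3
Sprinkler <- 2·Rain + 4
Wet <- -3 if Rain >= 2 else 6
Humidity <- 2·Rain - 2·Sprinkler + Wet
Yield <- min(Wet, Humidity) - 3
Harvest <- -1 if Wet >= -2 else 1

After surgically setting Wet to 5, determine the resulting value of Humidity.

-9

The intervention breaks the incoming arrows to Wet: Wet <- -3 if Rain >= 2 else 6 no longer applies, and Wet = 5.
Sprinkler = 2·Rain + 4  [with Rain=3]  = 10
Humidity = 2·Rain - 2·Sprinkler + Wet  [with Rain=3, Sprinkler=10, Wet=5]  = -9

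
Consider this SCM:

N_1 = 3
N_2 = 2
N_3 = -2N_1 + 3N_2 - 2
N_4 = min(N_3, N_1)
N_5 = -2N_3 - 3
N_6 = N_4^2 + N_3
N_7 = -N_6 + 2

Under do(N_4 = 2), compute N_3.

-2

Under do(N_4=2), the mechanism N_4 = min(N_3, N_1) is discarded; N_4 is fixed at 2.
Since N_3 is not a descendant of the intervened variable, it is unaffected.
N_3 = -2N_1 + 3N_2 - 2  [with N_1=3, N_2=2]  = -2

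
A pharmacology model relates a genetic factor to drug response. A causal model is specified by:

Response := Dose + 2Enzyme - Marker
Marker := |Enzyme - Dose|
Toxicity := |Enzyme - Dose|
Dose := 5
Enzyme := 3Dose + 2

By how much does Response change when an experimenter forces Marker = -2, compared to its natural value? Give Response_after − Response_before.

14

The intervention breaks the incoming arrows to Marker: Marker := |Enzyme - Dose| no longer applies, and Marker = -2.
Enzyme = 3Dose + 2  [with Dose=5]  = 17
Response = Dose + 2Enzyme - Marker  [with Dose=5, Enzyme=17, Marker=-2]  = 41
Without intervention: Enzyme = 3Dose + 2  [with Dose=5]  = 17; Marker = |Enzyme - Dose|  [with Enzyme=17, Dose=5]  = 12; Response = Dose + 2Enzyme - Marker  [with Dose=5, Enzyme=17, Marker=12]  = 27.
Change = 41 − 27 = 14.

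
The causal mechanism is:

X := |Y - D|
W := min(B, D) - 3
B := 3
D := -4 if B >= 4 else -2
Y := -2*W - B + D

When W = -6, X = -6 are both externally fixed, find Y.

The joint intervention fixes W = -6, X = -6, removing each variable's own equation.
D = -4 if B >= 4 else -2  [with B=3]  = -2
Y = -2*W - B + D  [with W=-6, B=3, D=-2]  = 7

7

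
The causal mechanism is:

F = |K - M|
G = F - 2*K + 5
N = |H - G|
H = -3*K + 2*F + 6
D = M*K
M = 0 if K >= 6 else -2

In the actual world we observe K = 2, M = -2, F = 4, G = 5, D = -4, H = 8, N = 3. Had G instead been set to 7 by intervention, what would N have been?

1

The intervention breaks the incoming arrows to G: G = F - 2*K + 5 no longer applies, and G = 7.
M = 0 if K >= 6 else -2  [with K=2]  = -2
F = |K - M|  [with K=2, M=-2]  = 4
H = -3*K + 2*F + 6  [with K=2, F=4]  = 8
N = |H - G|  [with H=8, G=7]  = 1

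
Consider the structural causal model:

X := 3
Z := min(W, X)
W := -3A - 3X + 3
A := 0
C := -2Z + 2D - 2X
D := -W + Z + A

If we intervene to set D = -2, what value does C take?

The intervention breaks the incoming arrows to D: D := -W + Z + A no longer applies, and D = -2.
W = -3A - 3X + 3  [with A=0, X=3]  = -6
Z = min(W, X)  [with W=-6, X=3]  = -6
C = -2Z + 2D - 2X  [with Z=-6, D=-2, X=3]  = 2

2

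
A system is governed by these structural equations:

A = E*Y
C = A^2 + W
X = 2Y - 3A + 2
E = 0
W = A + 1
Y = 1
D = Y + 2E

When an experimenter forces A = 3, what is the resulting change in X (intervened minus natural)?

The intervention breaks the incoming arrows to A: A = E*Y no longer applies, and A = 3.
X = 2Y - 3A + 2  [with Y=1, A=3]  = -5
Without intervention: A = E*Y  [with E=0, Y=1]  = 0; X = 2Y - 3A + 2  [with Y=1, A=0]  = 4.
Change = -5 − 4 = -9.

-9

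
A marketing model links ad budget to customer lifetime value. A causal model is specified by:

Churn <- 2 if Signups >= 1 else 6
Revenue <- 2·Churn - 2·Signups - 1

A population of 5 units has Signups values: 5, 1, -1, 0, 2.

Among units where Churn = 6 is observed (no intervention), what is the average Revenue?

E[Revenue|Churn=6] averages over only the 2 units with Churn=6 (Signups = -1, 0): Revenue = 13, 11, mean 12.

12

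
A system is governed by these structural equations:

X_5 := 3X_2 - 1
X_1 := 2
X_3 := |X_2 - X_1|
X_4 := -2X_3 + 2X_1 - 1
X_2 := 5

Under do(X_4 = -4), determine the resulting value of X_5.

Intervening sets X_4 = -4 and removes its equation (X_4 := -2X_3 + 2X_1 - 1).
No directed path runs from X_4 to X_5, so X_5 keeps its natural value.
X_5 = 3X_2 - 1  [with X_2=5]  = 14

14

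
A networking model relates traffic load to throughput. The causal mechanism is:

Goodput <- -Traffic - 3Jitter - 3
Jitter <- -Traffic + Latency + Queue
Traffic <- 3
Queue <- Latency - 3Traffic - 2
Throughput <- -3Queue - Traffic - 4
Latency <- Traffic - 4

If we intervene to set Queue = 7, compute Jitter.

3

The intervention breaks the incoming arrows to Queue: Queue <- Latency - 3Traffic - 2 no longer applies, and Queue = 7.
Latency = Traffic - 4  [with Traffic=3]  = -1
Jitter = -Traffic + Latency + Queue  [with Traffic=3, Latency=-1, Queue=7]  = 3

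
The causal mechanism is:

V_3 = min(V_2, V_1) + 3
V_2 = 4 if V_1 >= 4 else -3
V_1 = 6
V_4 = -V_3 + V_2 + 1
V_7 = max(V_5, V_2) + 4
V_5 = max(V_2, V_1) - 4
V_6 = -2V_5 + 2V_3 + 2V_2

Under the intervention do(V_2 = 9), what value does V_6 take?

Under do(V_2=9), the mechanism V_2 = 4 if V_1 >= 4 else -3 is discarded; V_2 is fixed at 9.
V_3 = min(V_2, V_1) + 3  [with V_2=9, V_1=6]  = 9
V_5 = max(V_2, V_1) - 4  [with V_2=9, V_1=6]  = 5
V_6 = -2V_5 + 2V_3 + 2V_2  [with V_5=5, V_3=9, V_2=9]  = 26

26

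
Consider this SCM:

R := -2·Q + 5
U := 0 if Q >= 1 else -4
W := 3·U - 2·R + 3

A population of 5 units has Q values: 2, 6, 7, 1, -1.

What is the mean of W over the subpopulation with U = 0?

9

E[W|U=0] averages over only the 4 units with U=0 (Q = 2, 6, 7, 1): W = 1, 17, 21, -3, mean 9.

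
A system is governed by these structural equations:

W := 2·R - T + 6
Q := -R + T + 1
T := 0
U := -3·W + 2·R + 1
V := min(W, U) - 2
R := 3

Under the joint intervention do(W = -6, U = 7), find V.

Setting W = -6, U = 7 by intervention discards those variables' equations.
V = min(W, U) - 2  [with W=-6, U=7]  = -8

-8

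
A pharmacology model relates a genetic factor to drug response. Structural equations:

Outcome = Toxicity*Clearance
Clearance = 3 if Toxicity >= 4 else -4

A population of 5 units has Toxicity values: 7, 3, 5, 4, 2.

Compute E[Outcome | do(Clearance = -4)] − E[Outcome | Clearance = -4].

Under do(Clearance=-4), Clearance's equation is replaced by Clearance=-4 for every unit. Per-unit Outcome: -28, -12, -20, -16, -8. Mean = -16.8.
Observing Clearance=-4 restricts to units where Clearance's equation naturally yields -4: Toxicity ∈ {3, 2}. In that subpopulation Outcome = -12, -8, mean -10.
Difference = -16.8 − (-10) = -6.8.

-6.8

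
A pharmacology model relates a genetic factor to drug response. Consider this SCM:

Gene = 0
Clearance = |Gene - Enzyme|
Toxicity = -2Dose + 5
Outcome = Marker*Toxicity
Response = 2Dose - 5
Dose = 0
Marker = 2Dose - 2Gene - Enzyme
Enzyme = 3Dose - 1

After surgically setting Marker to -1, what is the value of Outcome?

do(Marker=-1) replaces the equation Marker = 2Dose - 2Gene - Enzyme with the constant Marker = -1.
Toxicity = -2Dose + 5  [with Dose=0]  = 5
Outcome = Marker*Toxicity  [with Marker=-1, Toxicity=5]  = -5

-5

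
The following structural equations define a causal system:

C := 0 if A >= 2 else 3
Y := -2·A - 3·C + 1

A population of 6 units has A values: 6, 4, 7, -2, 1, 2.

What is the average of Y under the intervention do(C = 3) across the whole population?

Every unit gets C=3 under the intervention. Y values become -20, -16, -22, -4, -10, -12; E[Y|do(C=3)] = -14.

-14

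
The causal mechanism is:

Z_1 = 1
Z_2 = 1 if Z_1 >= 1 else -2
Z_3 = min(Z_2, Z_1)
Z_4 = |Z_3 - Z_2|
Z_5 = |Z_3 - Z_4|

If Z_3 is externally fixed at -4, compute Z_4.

5

The intervention breaks the incoming arrows to Z_3: Z_3 = min(Z_2, Z_1) no longer applies, and Z_3 = -4.
Z_2 = 1 if Z_1 >= 1 else -2  [with Z_1=1]  = 1
Z_4 = |Z_3 - Z_2|  [with Z_3=-4, Z_2=1]  = 5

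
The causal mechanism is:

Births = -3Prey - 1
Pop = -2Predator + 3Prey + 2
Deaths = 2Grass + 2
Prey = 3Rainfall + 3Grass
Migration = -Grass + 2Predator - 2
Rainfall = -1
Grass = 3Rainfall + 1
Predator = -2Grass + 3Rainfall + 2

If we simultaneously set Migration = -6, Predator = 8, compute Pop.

The joint intervention fixes Migration = -6, Predator = 8, removing each variable's own equation.
Grass = 3Rainfall + 1  [with Rainfall=-1]  = -2
Prey = 3Rainfall + 3Grass  [with Rainfall=-1, Grass=-2]  = -9
Pop = -2Predator + 3Prey + 2  [with Predator=8, Prey=-9]  = -41

-41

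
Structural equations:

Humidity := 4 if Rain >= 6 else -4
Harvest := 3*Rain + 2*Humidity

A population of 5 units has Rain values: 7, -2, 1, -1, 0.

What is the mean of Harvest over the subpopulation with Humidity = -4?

Observing Humidity=-4 restricts to units where Humidity's equation naturally yields -4: Rain ∈ {-2, 1, -1, 0}. In that subpopulation Harvest = -14, -5, -11, -8, mean -9.5.

-9.5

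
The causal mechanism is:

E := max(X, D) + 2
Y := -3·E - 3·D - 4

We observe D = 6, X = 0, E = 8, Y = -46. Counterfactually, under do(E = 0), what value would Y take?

The intervention breaks the incoming arrows to E: E := max(X, D) + 2 no longer applies, and E = 0.
Y = -3·E - 3·D - 4  [with E=0, D=6]  = -22

-22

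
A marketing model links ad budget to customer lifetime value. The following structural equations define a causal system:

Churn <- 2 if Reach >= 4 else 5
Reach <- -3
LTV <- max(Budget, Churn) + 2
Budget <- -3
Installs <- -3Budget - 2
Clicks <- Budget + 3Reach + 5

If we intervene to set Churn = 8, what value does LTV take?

10

The intervention breaks the incoming arrows to Churn: Churn <- 2 if Reach >= 4 else 5 no longer applies, and Churn = 8.
LTV = max(Budget, Churn) + 2  [with Budget=-3, Churn=8]  = 10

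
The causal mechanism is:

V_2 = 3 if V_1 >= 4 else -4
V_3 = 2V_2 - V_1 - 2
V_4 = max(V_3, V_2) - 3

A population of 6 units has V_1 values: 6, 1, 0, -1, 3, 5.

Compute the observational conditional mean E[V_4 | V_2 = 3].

Observing V_2=3 restricts to units where V_2's equation naturally yields 3: V_1 ∈ {6, 5}. In that subpopulation V_4 = 0, 0, mean 0.

0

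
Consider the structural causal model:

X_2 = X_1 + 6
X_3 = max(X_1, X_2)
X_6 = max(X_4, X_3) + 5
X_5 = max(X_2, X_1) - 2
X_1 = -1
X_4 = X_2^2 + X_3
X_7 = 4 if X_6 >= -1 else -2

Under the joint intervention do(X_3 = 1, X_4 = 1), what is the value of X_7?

4

Under do(X_3 = 1, X_4 = 1), each intervened variable's structural equation is replaced by its fixed value.
X_6 = max(X_4, X_3) + 5  [with X_4=1, X_3=1]  = 6
X_7 = 4 if X_6 >= -1 else -2  [with X_6=6]  = 4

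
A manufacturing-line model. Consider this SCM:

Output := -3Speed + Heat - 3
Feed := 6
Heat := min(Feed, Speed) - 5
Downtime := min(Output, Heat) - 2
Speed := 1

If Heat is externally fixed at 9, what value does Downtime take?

1

do(Heat=9) replaces the equation Heat := min(Feed, Speed) - 5 with the constant Heat = 9.
Output = -3Speed + Heat - 3  [with Speed=1, Heat=9]  = 3
Downtime = min(Output, Heat) - 2  [with Output=3, Heat=9]  = 1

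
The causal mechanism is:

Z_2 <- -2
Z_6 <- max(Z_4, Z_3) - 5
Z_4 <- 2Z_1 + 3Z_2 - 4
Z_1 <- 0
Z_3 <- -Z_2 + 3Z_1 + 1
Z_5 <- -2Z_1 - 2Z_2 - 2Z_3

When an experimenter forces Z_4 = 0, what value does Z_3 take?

3

Under do(Z_4=0), the mechanism Z_4 <- 2Z_1 + 3Z_2 - 4 is discarded; Z_4 is fixed at 0.
Since Z_3 is not a descendant of the intervened variable, it is unaffected.
Z_3 = -Z_2 + 3Z_1 + 1  [with Z_2=-2, Z_1=0]  = 3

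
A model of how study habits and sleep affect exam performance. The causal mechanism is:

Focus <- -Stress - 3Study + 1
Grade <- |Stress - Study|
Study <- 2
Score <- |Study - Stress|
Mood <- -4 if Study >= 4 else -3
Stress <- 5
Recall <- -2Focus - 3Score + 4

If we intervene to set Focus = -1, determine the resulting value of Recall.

The intervention breaks the incoming arrows to Focus: Focus <- -Stress - 3Study + 1 no longer applies, and Focus = -1.
Score = |Study - Stress|  [with Study=2, Stress=5]  = 3
Recall = -2Focus - 3Score + 4  [with Focus=-1, Score=3]  = -3

-3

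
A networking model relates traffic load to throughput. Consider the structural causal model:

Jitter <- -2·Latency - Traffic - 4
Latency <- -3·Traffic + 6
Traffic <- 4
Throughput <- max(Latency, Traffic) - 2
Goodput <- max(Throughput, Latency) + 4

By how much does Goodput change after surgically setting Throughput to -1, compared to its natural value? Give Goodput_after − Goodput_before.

Intervening sets Throughput = -1 and removes its equation (Throughput <- max(Latency, Traffic) - 2).
Latency = -3·Traffic + 6  [with Traffic=4]  = -6
Goodput = max(Throughput, Latency) + 4  [with Throughput=-1, Latency=-6]  = 3
Without intervention: Latency = -3·Traffic + 6  [with Traffic=4]  = -6; Throughput = max(Latency, Traffic) - 2  [with Latency=-6, Traffic=4]  = 2; Goodput = max(Throughput, Latency) + 4  [with Throughput=2, Latency=-6]  = 6.
Change = 3 − 6 = -3.

-3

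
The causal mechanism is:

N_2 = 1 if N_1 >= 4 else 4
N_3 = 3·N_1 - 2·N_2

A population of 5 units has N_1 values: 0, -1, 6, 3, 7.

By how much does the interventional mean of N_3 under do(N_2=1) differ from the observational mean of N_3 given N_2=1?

Under do(N_2=1), N_2's equation is replaced by N_2=1 for every unit. Per-unit N_3: -2, -5, 16, 7, 19. Mean = 7.
Observing N_2=1 restricts to units where N_2's equation naturally yields 1: N_1 ∈ {6, 7}. In that subpopulation N_3 = 16, 19, mean 17.5.
Difference = 7 − 17.5 = -10.5.

-10.5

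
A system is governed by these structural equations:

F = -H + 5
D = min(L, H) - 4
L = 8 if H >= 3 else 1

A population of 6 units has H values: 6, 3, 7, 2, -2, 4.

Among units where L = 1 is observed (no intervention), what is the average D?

Conditioning on L=1 selects the 2 unit(s) with H ∈ {2, -2}. Their D values: -3, -6. Mean = -4.5.

-4.5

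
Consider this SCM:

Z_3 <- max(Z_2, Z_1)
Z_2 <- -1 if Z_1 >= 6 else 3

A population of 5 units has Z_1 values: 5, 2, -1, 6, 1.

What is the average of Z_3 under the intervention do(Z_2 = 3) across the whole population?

4

Under do(Z_2=3), Z_2's equation is replaced by Z_2=3 for every unit. Per-unit Z_3: 5, 3, 3, 6, 3. Mean = 4.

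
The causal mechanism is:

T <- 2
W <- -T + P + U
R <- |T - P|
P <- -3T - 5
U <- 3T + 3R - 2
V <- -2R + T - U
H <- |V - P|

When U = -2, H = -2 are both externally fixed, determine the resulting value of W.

-15

The joint intervention fixes U = -2, H = -2, removing each variable's own equation.
P = -3T - 5  [with T=2]  = -11
W = -T + P + U  [with T=2, P=-11, U=-2]  = -15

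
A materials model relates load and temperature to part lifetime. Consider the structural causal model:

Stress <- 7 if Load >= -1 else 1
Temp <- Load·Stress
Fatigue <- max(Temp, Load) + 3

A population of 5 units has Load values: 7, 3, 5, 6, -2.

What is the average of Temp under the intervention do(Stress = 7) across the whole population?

The intervention sets Stress=7 in all 5 units regardless of Load. Recomputing Temp per unit gives 49, 21, 35, 42, -14; average 26.6.

26.6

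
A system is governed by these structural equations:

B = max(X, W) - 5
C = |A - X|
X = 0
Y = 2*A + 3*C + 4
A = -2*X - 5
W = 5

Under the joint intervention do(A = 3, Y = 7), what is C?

The joint intervention fixes A = 3, Y = 7, removing each variable's own equation.
C = |A - X|  [with A=3, X=0]  = 3

3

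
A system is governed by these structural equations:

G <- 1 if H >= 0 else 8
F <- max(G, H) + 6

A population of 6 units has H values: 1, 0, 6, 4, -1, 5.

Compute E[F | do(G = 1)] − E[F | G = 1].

Under do(G=1), G's equation is replaced by G=1 for every unit. Per-unit F: 7, 7, 12, 10, 7, 11. Mean = 9.
Observing G=1 restricts to units where G's equation naturally yields 1: H ∈ {1, 0, 6, 4, 5}. In that subpopulation F = 7, 7, 12, 10, 11, mean 9.4.
Difference = 9 − 9.4 = -0.4.

-0.4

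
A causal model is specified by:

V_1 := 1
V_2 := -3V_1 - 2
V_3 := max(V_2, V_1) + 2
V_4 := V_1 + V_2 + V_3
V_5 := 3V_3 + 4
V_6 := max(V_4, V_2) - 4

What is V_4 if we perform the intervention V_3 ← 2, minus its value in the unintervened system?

The intervention breaks the incoming arrows to V_3: V_3 := max(V_2, V_1) + 2 no longer applies, and V_3 = 2.
V_2 = -3V_1 - 2  [with V_1=1]  = -5
V_4 = V_1 + V_2 + V_3  [with V_1=1, V_2=-5, V_3=2]  = -2
Without intervention: V_2 = -3V_1 - 2  [with V_1=1]  = -5; V_3 = max(V_2, V_1) + 2  [with V_2=-5, V_1=1]  = 3; V_4 = V_1 + V_2 + V_3  [with V_1=1, V_2=-5, V_3=3]  = -1.
Change = -2 − (-1) = -1.

-1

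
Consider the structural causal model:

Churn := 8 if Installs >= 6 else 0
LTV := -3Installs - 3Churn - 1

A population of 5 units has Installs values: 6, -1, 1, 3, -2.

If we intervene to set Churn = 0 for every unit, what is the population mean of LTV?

-5.2

Under do(Churn=0), Churn's equation is replaced by Churn=0 for every unit. Per-unit LTV: -19, 2, -4, -10, 5. Mean = -5.2.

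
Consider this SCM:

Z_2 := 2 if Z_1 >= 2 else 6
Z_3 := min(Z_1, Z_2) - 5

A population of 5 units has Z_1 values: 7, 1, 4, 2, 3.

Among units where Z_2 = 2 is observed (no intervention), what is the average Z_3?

Conditioning on Z_2=2 selects the 4 unit(s) with Z_1 ∈ {7, 4, 2, 3}. Their Z_3 values: -3, -3, -3, -3. Mean = -3.

-3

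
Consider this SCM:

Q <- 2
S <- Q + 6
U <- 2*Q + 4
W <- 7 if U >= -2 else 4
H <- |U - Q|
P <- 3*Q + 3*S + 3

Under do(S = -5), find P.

-6

Under do(S=-5), the mechanism S <- Q + 6 is discarded; S is fixed at -5.
P = 3*Q + 3*S + 3  [with Q=2, S=-5]  = -6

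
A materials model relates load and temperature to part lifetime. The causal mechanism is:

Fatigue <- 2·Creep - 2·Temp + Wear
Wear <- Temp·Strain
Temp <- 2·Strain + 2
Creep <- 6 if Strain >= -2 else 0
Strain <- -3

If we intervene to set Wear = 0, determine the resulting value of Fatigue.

Intervening sets Wear = 0 and removes its equation (Wear <- Temp·Strain).
Temp = 2·Strain + 2  [with Strain=-3]  = -4
Creep = 6 if Strain >= -2 else 0  [with Strain=-3]  = 0
Fatigue = 2·Creep - 2·Temp + Wear  [with Creep=0, Temp=-4, Wear=0]  = 8

8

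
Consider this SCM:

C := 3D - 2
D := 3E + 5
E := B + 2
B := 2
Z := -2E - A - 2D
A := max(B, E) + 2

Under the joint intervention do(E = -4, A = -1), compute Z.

23

Under do(E = -4, A = -1), each intervened variable's structural equation is replaced by its fixed value.
D = 3E + 5  [with E=-4]  = -7
Z = -2E - A - 2D  [with E=-4, A=-1, D=-7]  = 23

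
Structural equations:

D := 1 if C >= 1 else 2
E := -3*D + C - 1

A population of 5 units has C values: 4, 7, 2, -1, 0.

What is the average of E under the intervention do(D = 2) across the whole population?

-4.6

The intervention sets D=2 in all 5 units regardless of C. Recomputing E per unit gives -3, 0, -5, -8, -7; average -4.6.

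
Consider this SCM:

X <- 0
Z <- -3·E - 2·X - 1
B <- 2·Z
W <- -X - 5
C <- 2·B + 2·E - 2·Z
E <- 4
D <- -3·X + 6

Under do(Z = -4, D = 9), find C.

0

Under do(Z = -4, D = 9), each intervened variable's structural equation is replaced by its fixed value.
B = 2·Z  [with Z=-4]  = -8
C = 2·B + 2·E - 2·Z  [with B=-8, E=4, Z=-4]  = 0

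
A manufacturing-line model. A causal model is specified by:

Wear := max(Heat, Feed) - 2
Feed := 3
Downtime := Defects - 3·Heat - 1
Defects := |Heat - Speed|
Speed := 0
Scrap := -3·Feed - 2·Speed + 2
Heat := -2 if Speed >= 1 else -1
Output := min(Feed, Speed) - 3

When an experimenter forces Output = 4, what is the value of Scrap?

Intervening sets Output = 4 and removes its equation (Output := min(Feed, Speed) - 3).
Since Scrap is not a descendant of the intervened variable, it is unaffected.
Scrap = -3·Feed - 2·Speed + 2  [with Feed=3, Speed=0]  = -7

-7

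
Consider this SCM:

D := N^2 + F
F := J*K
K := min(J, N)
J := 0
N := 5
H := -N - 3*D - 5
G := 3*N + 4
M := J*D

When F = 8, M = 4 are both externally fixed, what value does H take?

Setting F = 8, M = 4 by intervention discards those variables' equations.
D = N^2 + F  [with N=5, F=8]  = 33
H = -N - 3*D - 5  [with N=5, D=33]  = -109

-109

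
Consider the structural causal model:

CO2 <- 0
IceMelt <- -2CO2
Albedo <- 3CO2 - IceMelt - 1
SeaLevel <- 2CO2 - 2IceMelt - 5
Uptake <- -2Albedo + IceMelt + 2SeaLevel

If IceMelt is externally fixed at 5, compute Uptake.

-13

do(IceMelt=5) replaces the equation IceMelt <- -2CO2 with the constant IceMelt = 5.
Albedo = 3CO2 - IceMelt - 1  [with CO2=0, IceMelt=5]  = -6
SeaLevel = 2CO2 - 2IceMelt - 5  [with CO2=0, IceMelt=5]  = -15
Uptake = -2Albedo + IceMelt + 2SeaLevel  [with Albedo=-6, IceMelt=5, SeaLevel=-15]  = -13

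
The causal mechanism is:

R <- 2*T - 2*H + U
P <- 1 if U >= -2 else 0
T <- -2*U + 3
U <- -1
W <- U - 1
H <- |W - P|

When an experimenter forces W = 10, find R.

Under do(W=10), the mechanism W <- U - 1 is discarded; W is fixed at 10.
P = 1 if U >= -2 else 0  [with U=-1]  = 1
T = -2*U + 3  [with U=-1]  = 5
H = |W - P|  [with W=10, P=1]  = 9
R = 2*T - 2*H + U  [with T=5, H=9, U=-1]  = -9

-9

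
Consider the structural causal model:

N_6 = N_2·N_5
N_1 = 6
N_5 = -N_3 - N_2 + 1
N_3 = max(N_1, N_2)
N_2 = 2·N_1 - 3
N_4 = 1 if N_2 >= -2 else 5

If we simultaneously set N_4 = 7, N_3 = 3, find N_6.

-99

The joint intervention fixes N_4 = 7, N_3 = 3, removing each variable's own equation.
N_2 = 2·N_1 - 3  [with N_1=6]  = 9
N_5 = -N_3 - N_2 + 1  [with N_3=3, N_2=9]  = -11
N_6 = N_2·N_5  [with N_2=9, N_5=-11]  = -99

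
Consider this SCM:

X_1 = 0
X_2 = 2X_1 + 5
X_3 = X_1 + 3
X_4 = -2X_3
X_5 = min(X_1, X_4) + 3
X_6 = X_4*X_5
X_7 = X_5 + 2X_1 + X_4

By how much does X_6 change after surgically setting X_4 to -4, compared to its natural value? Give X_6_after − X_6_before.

-14

Under do(X_4=-4), the mechanism X_4 = -2X_3 is discarded; X_4 is fixed at -4.
X_5 = min(X_1, X_4) + 3  [with X_1=0, X_4=-4]  = -1
X_6 = X_4*X_5  [with X_4=-4, X_5=-1]  = 4
Without intervention: X_3 = X_1 + 3  [with X_1=0]  = 3; X_4 = -2X_3  [with X_3=3]  = -6; X_5 = min(X_1, X_4) + 3  [with X_1=0, X_4=-6]  = -3; X_6 = X_4*X_5  [with X_4=-6, X_5=-3]  = 18.
Change = 4 − 18 = -14.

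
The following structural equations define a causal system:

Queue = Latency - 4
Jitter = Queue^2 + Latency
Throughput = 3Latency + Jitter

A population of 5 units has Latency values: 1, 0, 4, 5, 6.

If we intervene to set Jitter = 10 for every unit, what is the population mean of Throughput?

19.6

The intervention sets Jitter=10 in all 5 units regardless of Latency. Recomputing Throughput per unit gives 13, 10, 22, 25, 28; average 19.6.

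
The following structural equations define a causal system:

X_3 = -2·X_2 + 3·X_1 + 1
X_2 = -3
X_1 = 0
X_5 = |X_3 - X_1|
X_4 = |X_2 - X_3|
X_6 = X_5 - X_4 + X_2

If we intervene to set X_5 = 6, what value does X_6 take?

The intervention breaks the incoming arrows to X_5: X_5 = |X_3 - X_1| no longer applies, and X_5 = 6.
X_3 = -2·X_2 + 3·X_1 + 1  [with X_2=-3, X_1=0]  = 7
X_4 = |X_2 - X_3|  [with X_2=-3, X_3=7]  = 10
X_6 = X_5 - X_4 + X_2  [with X_5=6, X_4=10, X_2=-3]  = -7

-7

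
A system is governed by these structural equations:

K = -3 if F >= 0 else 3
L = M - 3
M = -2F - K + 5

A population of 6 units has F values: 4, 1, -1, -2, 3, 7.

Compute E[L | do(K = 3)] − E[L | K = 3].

Under do(K=3), K's equation is replaced by K=3 for every unit. Per-unit L: -9, -3, 1, 3, -7, -15. Mean = -5.
E[L|K=3] averages over only the 2 units with K=3 (F = -1, -2): L = 1, 3, mean 2.
Difference = -5 − 2 = -7.

-7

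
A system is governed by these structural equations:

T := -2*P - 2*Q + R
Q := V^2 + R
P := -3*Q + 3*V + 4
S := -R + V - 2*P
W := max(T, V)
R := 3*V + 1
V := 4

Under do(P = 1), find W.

4

The intervention breaks the incoming arrows to P: P := -3*Q + 3*V + 4 no longer applies, and P = 1.
R = 3*V + 1  [with V=4]  = 13
Q = V^2 + R  [with V=4, R=13]  = 29
T = -2*P - 2*Q + R  [with P=1, Q=29, R=13]  = -47
W = max(T, V)  [with T=-47, V=4]  = 4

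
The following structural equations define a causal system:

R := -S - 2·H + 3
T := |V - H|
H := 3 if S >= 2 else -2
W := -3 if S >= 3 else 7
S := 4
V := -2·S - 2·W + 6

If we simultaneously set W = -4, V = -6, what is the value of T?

9

Setting W = -4, V = -6 by intervention discards those variables' equations.
H = 3 if S >= 2 else -2  [with S=4]  = 3
T = |V - H|  [with V=-6, H=3]  = 9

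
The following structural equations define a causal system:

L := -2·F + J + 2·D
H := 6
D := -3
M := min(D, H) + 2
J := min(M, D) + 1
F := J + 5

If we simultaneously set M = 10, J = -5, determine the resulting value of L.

Setting M = 10, J = -5 by intervention discards those variables' equations.
F = J + 5  [with J=-5]  = 0
L = -2·F + J + 2·D  [with F=0, J=-5, D=-3]  = -11

-11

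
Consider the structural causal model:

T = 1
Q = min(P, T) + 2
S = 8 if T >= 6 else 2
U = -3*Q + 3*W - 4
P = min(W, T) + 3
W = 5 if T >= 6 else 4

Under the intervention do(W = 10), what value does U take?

17

do(W=10) replaces the equation W = 5 if T >= 6 else 4 with the constant W = 10.
P = min(W, T) + 3  [with W=10, T=1]  = 4
Q = min(P, T) + 2  [with P=4, T=1]  = 3
U = -3*Q + 3*W - 4  [with Q=3, W=10]  = 17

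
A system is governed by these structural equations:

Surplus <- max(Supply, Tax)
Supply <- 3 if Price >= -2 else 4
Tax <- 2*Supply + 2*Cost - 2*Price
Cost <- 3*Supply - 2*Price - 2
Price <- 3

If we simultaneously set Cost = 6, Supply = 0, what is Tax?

6

The joint intervention fixes Cost = 6, Supply = 0, removing each variable's own equation.
Tax = 2*Supply + 2*Cost - 2*Price  [with Supply=0, Cost=6, Price=3]  = 6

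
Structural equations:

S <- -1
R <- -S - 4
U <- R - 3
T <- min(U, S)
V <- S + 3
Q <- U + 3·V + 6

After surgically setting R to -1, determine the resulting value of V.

do(R=-1) replaces the equation R <- -S - 4 with the constant R = -1.
Since V is not a descendant of the intervened variable, it is unaffected.
V = S + 3  [with S=-1]  = 2

2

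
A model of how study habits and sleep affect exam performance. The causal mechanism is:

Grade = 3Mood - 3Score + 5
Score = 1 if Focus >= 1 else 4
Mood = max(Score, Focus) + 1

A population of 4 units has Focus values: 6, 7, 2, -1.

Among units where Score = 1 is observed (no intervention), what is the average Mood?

Conditioning on Score=1 selects the 3 unit(s) with Focus ∈ {6, 7, 2}. Their Mood values: 7, 8, 3. Mean = 6.

6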